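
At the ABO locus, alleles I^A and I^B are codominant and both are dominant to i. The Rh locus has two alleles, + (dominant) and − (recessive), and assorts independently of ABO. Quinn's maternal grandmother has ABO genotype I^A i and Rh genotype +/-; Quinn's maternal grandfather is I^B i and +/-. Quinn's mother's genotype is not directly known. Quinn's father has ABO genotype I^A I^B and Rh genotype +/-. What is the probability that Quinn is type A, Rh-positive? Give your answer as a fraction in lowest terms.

Quinn's mother's ABO genotype from I^A i × I^B i: 1/4 I^A I^B, 1/4 I^A i, 1/4 I^B i, 1/4 i i.
Crossing each possibility with the father I^A I^B and summing P(type A): 1/4·1/4 + 1/4·1/2 + 1/4·1/4 + 1/4·1/2 = 3/8.
Similarly for Rh via the mother's Rh distribution: P(Rh+) = 3/4.
Independent loci: 3/8 × 3/4 = 9/32.

9/32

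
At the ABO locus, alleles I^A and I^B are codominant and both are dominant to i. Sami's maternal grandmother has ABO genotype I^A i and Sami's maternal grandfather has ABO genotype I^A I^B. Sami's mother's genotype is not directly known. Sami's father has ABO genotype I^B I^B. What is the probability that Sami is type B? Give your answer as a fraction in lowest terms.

1/2

Sami's mother's ABO genotype from I^A i × I^A I^B: 1/4 I^A I^A, 1/4 I^A I^B, 1/4 I^A i, 1/4 I^B i.
Crossing each possibility with the father I^B I^B and summing P(type B): 1/4·0 + 1/4·1/2 + 1/4·1/2 + 1/4·1 = 1/2.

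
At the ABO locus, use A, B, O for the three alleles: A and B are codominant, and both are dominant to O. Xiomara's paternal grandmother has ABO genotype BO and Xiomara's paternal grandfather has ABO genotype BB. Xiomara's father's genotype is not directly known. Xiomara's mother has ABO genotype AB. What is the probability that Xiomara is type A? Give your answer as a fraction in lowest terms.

Xiomara's father's ABO genotype from BO × BB: 1/2 BB, 1/2 BO.
Crossing each possibility with the mother AB and summing P(type A): 1/2·0 + 1/2·1/4 = 1/8.

1/8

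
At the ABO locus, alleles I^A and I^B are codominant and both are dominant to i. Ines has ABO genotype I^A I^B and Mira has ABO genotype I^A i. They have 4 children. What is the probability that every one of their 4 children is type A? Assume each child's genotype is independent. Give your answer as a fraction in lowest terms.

ABO cross I^A I^B × I^A i → 1/2 A, 1/4 B, 1/4 AB.
So P(type A) = 1/2 per child.
All 4 independent: (1/2)^4 = 1/16.

1/16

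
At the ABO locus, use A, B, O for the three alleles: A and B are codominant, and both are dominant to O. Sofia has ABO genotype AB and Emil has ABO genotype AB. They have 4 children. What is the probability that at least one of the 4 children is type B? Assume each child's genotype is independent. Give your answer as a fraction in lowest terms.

ABO cross AB × AB → 1/4 A, 1/4 B, 1/2 AB.
So P(type B) = 1/4 per child.
P(none) = (3/4)^4 = 81/256; P(at least one) = 1 − 81/256 = 175/256.

175/256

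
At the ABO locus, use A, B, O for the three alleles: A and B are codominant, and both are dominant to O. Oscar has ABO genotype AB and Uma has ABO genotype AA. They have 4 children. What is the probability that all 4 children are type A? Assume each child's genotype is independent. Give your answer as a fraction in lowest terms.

ABO cross AB × AA → 1/2 A, 1/2 AB.
So P(type A) = 1/2 per child.
All 4 independent: (1/2)^4 = 1/16.

1/16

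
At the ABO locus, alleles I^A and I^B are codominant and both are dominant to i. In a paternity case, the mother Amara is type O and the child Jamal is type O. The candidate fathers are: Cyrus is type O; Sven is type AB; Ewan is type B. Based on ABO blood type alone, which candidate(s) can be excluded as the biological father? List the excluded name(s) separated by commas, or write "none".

A candidate is excluded only if no genotype consistent with his phenotype could produce a type O child with a type O mother.
Sven (type AB): no genotype consistent with that phenotype can produce a type-O child with a type-O mother.

Sven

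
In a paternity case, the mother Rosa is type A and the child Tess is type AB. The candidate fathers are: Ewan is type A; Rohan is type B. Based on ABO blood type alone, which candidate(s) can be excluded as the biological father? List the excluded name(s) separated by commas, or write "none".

Ewan

A candidate is excluded only if no genotype consistent with his phenotype could produce a type AB child with a type A mother.
Ewan (type A): no genotype consistent with that phenotype can produce a type-AB child with a type-A mother.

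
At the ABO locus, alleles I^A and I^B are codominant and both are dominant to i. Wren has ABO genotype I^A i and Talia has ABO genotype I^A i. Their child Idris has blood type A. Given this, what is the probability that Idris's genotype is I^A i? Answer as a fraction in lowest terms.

2/3

Cross I^A i × I^A i → 1/4 I^A I^A, 1/2 I^A i, 1/4 i i.
Type-A genotypes among offspring: I^A I^A (1/4), I^A i (1/2); total 3/4.
P(I^A i | type A) = (1/2) / (3/4) = 2/3.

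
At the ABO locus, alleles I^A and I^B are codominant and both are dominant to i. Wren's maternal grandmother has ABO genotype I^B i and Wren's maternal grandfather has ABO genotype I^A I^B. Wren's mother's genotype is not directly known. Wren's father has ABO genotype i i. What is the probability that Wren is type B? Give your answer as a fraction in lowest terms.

Wren's mother's ABO genotype from I^B i × I^A I^B: 1/4 I^A I^B, 1/4 I^A i, 1/4 I^B I^B, 1/4 I^B i.
Crossing each possibility with the father i i and summing P(type B): 1/4·1/2 + 1/4·0 + 1/4·1 + 1/4·1/2 = 1/2.

1/2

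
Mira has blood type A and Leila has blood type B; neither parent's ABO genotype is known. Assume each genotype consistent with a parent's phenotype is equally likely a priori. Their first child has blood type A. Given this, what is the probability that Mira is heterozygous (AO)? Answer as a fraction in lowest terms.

1/3

Possible genotypes: Mira ∈ {AA, AO}; Leila ∈ {BB, BO}.
Weight each parental genotype pair by prior × P(type-A child):
  AA × BO: posterior weight 2/3.
  AO × BO: posterior weight 1/3.
Sum the posterior weight over pairs where Mira is AO: 1/3.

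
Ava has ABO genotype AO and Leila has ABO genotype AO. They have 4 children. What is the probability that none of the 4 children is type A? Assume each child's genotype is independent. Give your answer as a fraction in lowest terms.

1/256

ABO cross AO × AO → 1/4 O, 3/4 A.
So P(type A) = 3/4 per child.
P(not type A) = 1/4 for one child; (1/4)^4 = 1/256.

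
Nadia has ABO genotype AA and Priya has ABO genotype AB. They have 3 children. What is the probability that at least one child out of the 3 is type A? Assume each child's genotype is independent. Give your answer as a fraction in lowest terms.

7/8

ABO cross AA × AB → 1/2 A, 1/2 AB.
So P(type A) = 1/2 per child.
P(none) = (1/2)^3 = 1/8; P(at least one) = 1 − 1/8 = 7/8.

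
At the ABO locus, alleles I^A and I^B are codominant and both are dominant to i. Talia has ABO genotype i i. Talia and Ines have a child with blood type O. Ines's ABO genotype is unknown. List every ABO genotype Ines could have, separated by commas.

I^A i, I^B i, i i

For each candidate genotype of Ines, check whether crossing it with i i can produce every observed child phenotype.
  I^A I^A → possible child types {A} ✗
  I^A I^B → possible child types {A, B} ✗
  I^A i → possible child types {O, A} ✓
  I^B I^B → possible child types {B} ✗
  I^B i → possible child types {O, B} ✓
  i i → possible child types {O} ✓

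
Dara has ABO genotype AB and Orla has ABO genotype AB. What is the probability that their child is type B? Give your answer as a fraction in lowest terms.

1/4

ABO cross AB × AB → offspring phenotypes: 1/4 A, 1/4 B, 1/2 AB.
So P(type B) = 1/4.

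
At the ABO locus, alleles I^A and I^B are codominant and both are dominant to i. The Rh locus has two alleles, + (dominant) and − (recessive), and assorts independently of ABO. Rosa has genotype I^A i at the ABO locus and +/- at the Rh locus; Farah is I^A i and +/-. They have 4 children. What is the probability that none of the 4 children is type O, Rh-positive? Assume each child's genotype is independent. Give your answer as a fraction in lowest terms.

28561/65536

ABO cross I^A i × I^A i → 1/4 O, 3/4 A.
Rh cross +/- × +/- → 3/4 Rh+, 1/4 Rh-; so P(type O, Rh-positive) = 1/4 × 3/4 = 3/16 per child.
P(not type O, Rh-positive) = 13/16 for one child; (13/16)^4 = 28561/65536.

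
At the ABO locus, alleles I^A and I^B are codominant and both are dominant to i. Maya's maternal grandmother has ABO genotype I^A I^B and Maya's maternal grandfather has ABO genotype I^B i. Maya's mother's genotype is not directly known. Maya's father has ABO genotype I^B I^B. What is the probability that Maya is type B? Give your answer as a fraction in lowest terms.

Maya's mother's ABO genotype from I^A I^B × I^B i: 1/4 I^A I^B, 1/4 I^A i, 1/4 I^B I^B, 1/4 I^B i.
Crossing each possibility with the father I^B I^B and summing P(type B): 1/4·1/2 + 1/4·1/2 + 1/4·1 + 1/4·1 = 3/4.

3/4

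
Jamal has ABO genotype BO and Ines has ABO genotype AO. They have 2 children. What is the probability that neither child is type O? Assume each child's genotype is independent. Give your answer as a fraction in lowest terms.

ABO cross BO × AO → 1/4 O, 1/4 A, 1/4 B, 1/4 AB.
So P(type O) = 1/4 per child.
P(not type O) = 3/4 for one child; (3/4)^2 = 9/16.

9/16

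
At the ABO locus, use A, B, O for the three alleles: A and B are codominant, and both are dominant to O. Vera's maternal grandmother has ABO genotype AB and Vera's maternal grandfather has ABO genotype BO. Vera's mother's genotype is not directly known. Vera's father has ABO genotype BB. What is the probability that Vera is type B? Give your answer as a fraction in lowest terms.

3/4

Vera's mother's ABO genotype from AB × BO: 1/4 AB, 1/4 AO, 1/4 BB, 1/4 BO.
Crossing each possibility with the father BB and summing P(type B): 1/4·1/2 + 1/4·1/2 + 1/4·1 + 1/4·1 = 3/4.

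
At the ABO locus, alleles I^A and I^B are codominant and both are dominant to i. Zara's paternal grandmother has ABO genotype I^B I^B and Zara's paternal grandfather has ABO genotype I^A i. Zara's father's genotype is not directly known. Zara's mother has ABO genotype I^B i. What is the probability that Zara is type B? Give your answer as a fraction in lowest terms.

Zara's father's ABO genotype from I^B I^B × I^A i: 1/2 I^A I^B, 1/2 I^B i.
Crossing each possibility with the mother I^B i and summing P(type B): 1/2·1/2 + 1/2·3/4 = 5/8.

5/8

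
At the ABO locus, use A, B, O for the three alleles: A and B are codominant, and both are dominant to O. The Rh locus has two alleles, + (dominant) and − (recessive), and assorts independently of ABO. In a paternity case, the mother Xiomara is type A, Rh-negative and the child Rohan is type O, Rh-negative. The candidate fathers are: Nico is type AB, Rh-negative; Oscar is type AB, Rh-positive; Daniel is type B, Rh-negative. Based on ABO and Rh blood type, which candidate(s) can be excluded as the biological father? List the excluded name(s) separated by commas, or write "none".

A candidate is excluded only if no genotype consistent with his phenotype could produce a type O, Rh-negative child with a type A, Rh-negative mother.
Nico (type AB, Rh-): no genotype consistent with that phenotype can produce a type-O Rh- child with a type-A mother.
Oscar (type AB, Rh+): no genotype consistent with that phenotype can produce a type-O Rh- child with a type-A mother.

Nico, Oscar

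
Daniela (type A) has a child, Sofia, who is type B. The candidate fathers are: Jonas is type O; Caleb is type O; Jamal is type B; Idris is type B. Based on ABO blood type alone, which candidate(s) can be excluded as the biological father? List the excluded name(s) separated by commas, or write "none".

A candidate is excluded only if no genotype consistent with his phenotype could produce a type B child with a type A mother.
Jonas (type O): no genotype consistent with that phenotype can produce a type-B child with a type-A mother.
Caleb (type O): no genotype consistent with that phenotype can produce a type-B child with a type-A mother.

Jonas, Caleb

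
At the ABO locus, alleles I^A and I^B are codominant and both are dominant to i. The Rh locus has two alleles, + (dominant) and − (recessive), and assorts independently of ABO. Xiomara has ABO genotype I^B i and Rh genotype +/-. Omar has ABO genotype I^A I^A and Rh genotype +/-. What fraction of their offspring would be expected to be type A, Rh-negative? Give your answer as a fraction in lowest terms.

ABO cross I^B i × I^A I^A → offspring phenotypes: 1/2 A, 1/2 AB.
Rh cross +/- × +/- → 3/4 Rh+, 1/4 Rh-.
Independent loci: P(type A, Rh-negative) = 1/2 × 1/4 = 1/8.

1/8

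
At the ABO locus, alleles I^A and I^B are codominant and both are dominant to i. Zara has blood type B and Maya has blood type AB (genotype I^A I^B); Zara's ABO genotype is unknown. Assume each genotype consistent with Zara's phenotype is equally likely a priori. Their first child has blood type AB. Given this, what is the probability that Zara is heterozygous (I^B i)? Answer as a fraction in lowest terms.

1/3

Possible genotypes: Zara ∈ {I^B I^B, I^B i}; Maya ∈ {I^A I^B}.
Weight each parental genotype pair by prior × P(type-AB child):
  I^B I^B × I^A I^B: posterior weight 2/3.
  I^B i × I^A I^B: posterior weight 1/3.
Sum the posterior weight over pairs where Zara is I^B i: 1/3.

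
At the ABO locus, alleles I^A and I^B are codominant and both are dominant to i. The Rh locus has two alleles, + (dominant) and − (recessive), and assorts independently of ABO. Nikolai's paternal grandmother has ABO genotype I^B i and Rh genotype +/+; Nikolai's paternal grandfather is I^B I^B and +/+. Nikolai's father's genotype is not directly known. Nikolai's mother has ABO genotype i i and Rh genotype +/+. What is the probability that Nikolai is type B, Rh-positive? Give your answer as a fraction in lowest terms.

Nikolai's father's ABO genotype from I^B i × I^B I^B: 1/2 I^B I^B, 1/2 I^B i.
Crossing each possibility with the mother i i and summing P(type B): 1/2·1 + 1/2·1/2 = 3/4.
Similarly for Rh via the father's Rh distribution: P(Rh+) = 1.
Independent loci: 3/4 × 1 = 3/4.

3/4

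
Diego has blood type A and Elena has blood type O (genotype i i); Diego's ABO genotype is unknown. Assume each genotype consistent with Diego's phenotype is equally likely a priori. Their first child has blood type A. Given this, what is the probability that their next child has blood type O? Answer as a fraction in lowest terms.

1/6

Possible genotypes: Diego ∈ {I^A I^A, I^A i}; Elena ∈ {i i}.
Weight each parental genotype pair by prior × P(type-A child):
  I^A I^A × i i: posterior weight 2/3; P(next child type O) = 0.
  I^A i × i i: posterior weight 1/3; P(next child type O) = 1/2.
Weighted sum = 1/6.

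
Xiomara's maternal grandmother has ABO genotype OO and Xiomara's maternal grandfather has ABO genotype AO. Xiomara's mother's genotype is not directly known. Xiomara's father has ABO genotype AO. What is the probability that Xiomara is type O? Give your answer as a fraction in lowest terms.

3/8

Xiomara's mother's ABO genotype from OO × AO: 1/2 AO, 1/2 OO.
Crossing each possibility with the father AO and summing P(type O): 1/2·1/4 + 1/2·1/2 = 3/8.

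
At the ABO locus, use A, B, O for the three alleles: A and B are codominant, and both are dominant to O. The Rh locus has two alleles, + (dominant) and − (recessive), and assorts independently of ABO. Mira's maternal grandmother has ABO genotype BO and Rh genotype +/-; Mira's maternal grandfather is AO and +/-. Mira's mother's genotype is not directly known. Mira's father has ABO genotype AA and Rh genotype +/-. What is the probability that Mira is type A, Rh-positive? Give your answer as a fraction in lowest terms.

9/16

Mira's mother's ABO genotype from BO × AO: 1/4 AB, 1/4 AO, 1/4 BO, 1/4 OO.
Crossing each possibility with the father AA and summing P(type A): 1/4·1/2 + 1/4·1 + 1/4·1/2 + 1/4·1 = 3/4.
Similarly for Rh via the mother's Rh distribution: P(Rh+) = 3/4.
Independent loci: 3/4 × 3/4 = 9/16.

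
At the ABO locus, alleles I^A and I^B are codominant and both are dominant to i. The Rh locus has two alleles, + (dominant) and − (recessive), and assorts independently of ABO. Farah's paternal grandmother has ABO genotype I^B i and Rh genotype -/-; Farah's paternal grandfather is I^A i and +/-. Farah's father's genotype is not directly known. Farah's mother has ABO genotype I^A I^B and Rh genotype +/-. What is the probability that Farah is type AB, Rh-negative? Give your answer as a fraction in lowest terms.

Farah's father's ABO genotype from I^B i × I^A i: 1/4 I^A I^B, 1/4 I^A i, 1/4 I^B i, 1/4 i i.
Crossing each possibility with the mother I^A I^B and summing P(type AB): 1/4·1/2 + 1/4·1/4 + 1/4·1/4 + 1/4·0 = 1/4.
Similarly for Rh via the father's Rh distribution: P(Rh-) = 3/8.
Independent loci: 1/4 × 3/8 = 3/32.

3/32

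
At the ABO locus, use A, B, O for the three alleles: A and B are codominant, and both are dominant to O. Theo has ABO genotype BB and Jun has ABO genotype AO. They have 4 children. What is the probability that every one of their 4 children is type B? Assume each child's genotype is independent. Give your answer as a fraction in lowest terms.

ABO cross BB × AO → 1/2 B, 1/2 AB.
So P(type B) = 1/2 per child.
All 4 independent: (1/2)^4 = 1/16.

1/16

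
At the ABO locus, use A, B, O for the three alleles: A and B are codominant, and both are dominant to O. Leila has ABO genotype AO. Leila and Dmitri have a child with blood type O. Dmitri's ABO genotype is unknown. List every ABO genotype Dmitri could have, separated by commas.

AO, BO, OO

For each candidate genotype of Dmitri, check whether crossing it with AO can produce every observed child phenotype.
  AA → possible child types {A} ✗
  AB → possible child types {A, B, AB} ✗
  AO → possible child types {O, A} ✓
  BB → possible child types {B, AB} ✗
  BO → possible child types {O, A, B, AB} ✓
  OO → possible child types {O, A} ✓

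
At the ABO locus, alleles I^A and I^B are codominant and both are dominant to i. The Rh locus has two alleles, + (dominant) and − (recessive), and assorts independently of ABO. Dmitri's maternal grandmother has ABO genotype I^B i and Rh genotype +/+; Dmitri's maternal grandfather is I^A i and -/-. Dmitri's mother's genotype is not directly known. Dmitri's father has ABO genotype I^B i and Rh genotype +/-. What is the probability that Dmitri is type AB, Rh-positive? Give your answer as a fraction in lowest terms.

3/32

Dmitri's mother's ABO genotype from I^B i × I^A i: 1/4 I^A I^B, 1/4 I^A i, 1/4 I^B i, 1/4 i i.
Crossing each possibility with the father I^B i and summing P(type AB): 1/4·1/4 + 1/4·1/4 + 1/4·0 + 1/4·0 = 1/8.
Similarly for Rh via the mother's Rh distribution: P(Rh+) = 3/4.
Independent loci: 1/8 × 3/4 = 3/32.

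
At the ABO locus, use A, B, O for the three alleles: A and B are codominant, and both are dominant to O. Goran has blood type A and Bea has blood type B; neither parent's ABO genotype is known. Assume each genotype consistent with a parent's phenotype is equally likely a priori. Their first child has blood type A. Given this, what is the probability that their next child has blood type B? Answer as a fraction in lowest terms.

1/12

Possible genotypes: Goran ∈ {AA, AO}; Bea ∈ {BB, BO}.
Weight each parental genotype pair by prior × P(type-A child):
  AA × BO: posterior weight 2/3; P(next child type B) = 0.
  AO × BO: posterior weight 1/3; P(next child type B) = 1/4.
Weighted sum = 1/12.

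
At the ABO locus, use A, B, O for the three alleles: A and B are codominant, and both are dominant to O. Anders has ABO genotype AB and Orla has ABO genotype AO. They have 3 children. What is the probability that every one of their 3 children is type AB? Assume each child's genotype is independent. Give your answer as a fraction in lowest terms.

1/64

ABO cross AB × AO → 1/2 A, 1/4 B, 1/4 AB.
So P(type AB) = 1/4 per child.
All 3 independent: (1/4)^3 = 1/64.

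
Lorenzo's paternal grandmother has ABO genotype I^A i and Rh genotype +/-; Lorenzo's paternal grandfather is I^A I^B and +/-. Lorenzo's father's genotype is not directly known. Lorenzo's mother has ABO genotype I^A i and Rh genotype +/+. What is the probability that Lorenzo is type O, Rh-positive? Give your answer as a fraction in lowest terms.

1/8

Lorenzo's father's ABO genotype from I^A i × I^A I^B: 1/4 I^A I^A, 1/4 I^A I^B, 1/4 I^A i, 1/4 I^B i.
Crossing each possibility with the mother I^A i and summing P(type O): 1/4·0 + 1/4·0 + 1/4·1/4 + 1/4·1/4 = 1/8.
Similarly for Rh via the father's Rh distribution: P(Rh+) = 1.
Independent loci: 1/8 × 1 = 1/8.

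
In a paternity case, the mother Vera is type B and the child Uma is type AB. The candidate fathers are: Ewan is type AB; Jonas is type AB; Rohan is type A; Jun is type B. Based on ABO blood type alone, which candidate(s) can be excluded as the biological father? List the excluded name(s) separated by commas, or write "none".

Jun

A candidate is excluded only if no genotype consistent with his phenotype could produce a type AB child with a type B mother.
Jun (type B): no genotype consistent with that phenotype can produce a type-AB child with a type-B mother.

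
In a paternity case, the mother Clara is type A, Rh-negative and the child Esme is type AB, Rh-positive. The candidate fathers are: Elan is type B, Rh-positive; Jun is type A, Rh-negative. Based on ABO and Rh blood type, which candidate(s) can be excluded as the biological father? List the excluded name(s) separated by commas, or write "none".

A candidate is excluded only if no genotype consistent with his phenotype could produce a type AB, Rh-positive child with a type A, Rh-negative mother.
Jun (type A, Rh-): no genotype consistent with that phenotype can produce a type-AB Rh+ child with a type-A mother.

Jun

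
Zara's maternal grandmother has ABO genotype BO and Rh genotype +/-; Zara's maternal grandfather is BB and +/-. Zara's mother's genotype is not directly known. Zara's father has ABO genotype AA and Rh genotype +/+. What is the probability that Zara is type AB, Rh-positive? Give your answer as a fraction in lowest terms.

3/4

Zara's mother's ABO genotype from BO × BB: 1/2 BB, 1/2 BO.
Crossing each possibility with the father AA and summing P(type AB): 1/2·1 + 1/2·1/2 = 3/4.
Similarly for Rh via the mother's Rh distribution: P(Rh+) = 1.
Independent loci: 3/4 × 1 = 3/4.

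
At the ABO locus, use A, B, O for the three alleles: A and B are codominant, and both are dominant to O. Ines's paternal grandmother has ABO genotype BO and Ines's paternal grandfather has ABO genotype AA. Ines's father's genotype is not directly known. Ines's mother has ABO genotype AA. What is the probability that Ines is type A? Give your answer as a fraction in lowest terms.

Ines's father's ABO genotype from BO × AA: 1/2 AB, 1/2 AO.
Crossing each possibility with the mother AA and summing P(type A): 1/2·1/2 + 1/2·1 = 3/4.

3/4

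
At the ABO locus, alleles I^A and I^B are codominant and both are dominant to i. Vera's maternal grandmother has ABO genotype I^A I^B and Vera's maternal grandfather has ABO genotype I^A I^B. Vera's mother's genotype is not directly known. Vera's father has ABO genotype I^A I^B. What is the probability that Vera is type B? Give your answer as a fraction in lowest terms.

1/4

Vera's mother's ABO genotype from I^A I^B × I^A I^B: 1/4 I^A I^A, 1/2 I^A I^B, 1/4 I^B I^B.
Crossing each possibility with the father I^A I^B and summing P(type B): 1/4·0 + 1/2·1/4 + 1/4·1/2 = 1/4.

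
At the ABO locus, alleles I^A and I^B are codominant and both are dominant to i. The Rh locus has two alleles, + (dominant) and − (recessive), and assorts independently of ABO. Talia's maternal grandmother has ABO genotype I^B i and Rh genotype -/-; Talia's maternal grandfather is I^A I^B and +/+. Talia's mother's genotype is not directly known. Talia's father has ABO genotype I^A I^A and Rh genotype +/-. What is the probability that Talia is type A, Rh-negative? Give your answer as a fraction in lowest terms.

Talia's mother's ABO genotype from I^B i × I^A I^B: 1/4 I^A I^B, 1/4 I^A i, 1/4 I^B I^B, 1/4 I^B i.
Crossing each possibility with the father I^A I^A and summing P(type A): 1/4·1/2 + 1/4·1 + 1/4·0 + 1/4·1/2 = 1/2.
Similarly for Rh via the mother's Rh distribution: P(Rh-) = 1/4.
Independent loci: 1/2 × 1/4 = 1/8.

1/8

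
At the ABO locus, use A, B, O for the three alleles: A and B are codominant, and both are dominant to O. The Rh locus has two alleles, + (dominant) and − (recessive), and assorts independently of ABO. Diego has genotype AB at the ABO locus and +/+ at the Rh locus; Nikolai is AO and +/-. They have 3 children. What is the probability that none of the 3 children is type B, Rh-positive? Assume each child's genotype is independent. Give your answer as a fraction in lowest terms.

ABO cross AB × AO → 1/2 A, 1/4 B, 1/4 AB.
Rh cross +/+ × +/- → 1 Rh+; so P(type B, Rh-positive) = 1/4 × 1 = 1/4 per child.
P(not type B, Rh-positive) = 3/4 for one child; (3/4)^3 = 27/64.

27/64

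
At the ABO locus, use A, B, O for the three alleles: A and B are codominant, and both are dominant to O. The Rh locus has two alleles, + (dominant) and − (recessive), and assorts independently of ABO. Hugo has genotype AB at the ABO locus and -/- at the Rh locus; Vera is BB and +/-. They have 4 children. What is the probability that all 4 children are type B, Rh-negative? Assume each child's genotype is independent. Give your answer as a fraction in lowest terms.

ABO cross AB × BB → 1/2 B, 1/2 AB.
Rh cross -/- × +/- → 1/2 Rh+, 1/2 Rh-; so P(type B, Rh-negative) = 1/2 × 1/2 = 1/4 per child.
All 4 independent: (1/4)^4 = 1/256.

1/256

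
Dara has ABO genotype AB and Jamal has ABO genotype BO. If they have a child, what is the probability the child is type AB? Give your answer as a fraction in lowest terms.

1/4

ABO cross AB × BO → offspring phenotypes: 1/4 A, 1/2 B, 1/4 AB.
So P(type AB) = 1/4.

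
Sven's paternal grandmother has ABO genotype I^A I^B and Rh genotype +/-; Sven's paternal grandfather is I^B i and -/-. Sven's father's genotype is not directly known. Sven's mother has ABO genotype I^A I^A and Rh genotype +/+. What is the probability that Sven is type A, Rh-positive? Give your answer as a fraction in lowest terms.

Sven's father's ABO genotype from I^A I^B × I^B i: 1/4 I^A I^B, 1/4 I^A i, 1/4 I^B I^B, 1/4 I^B i.
Crossing each possibility with the mother I^A I^A and summing P(type A): 1/4·1/2 + 1/4·1 + 1/4·0 + 1/4·1/2 = 1/2.
Similarly for Rh via the father's Rh distribution: P(Rh+) = 1.
Independent loci: 1/2 × 1 = 1/2.

1/2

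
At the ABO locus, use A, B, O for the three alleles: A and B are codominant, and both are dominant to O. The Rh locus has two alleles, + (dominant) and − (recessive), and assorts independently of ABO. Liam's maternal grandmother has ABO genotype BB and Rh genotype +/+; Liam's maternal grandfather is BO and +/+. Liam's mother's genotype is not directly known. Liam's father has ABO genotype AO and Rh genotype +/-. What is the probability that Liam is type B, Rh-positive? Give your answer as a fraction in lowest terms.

3/8

Liam's mother's ABO genotype from BB × BO: 1/2 BB, 1/2 BO.
Crossing each possibility with the father AO and summing P(type B): 1/2·1/2 + 1/2·1/4 = 3/8.
Similarly for Rh via the mother's Rh distribution: P(Rh+) = 1.
Independent loci: 3/8 × 1 = 3/8.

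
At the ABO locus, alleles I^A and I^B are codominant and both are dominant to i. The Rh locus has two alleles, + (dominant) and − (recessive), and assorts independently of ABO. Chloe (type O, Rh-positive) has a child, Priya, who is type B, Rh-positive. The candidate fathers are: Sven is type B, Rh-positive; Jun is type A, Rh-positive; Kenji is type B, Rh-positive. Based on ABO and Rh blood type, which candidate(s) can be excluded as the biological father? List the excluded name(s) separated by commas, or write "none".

Jun

A candidate is excluded only if no genotype consistent with his phenotype could produce a type B, Rh-positive child with a type O, Rh-positive mother.
Jun (type A, Rh+): no genotype consistent with that phenotype can produce a type-B Rh+ child with a type-O mother.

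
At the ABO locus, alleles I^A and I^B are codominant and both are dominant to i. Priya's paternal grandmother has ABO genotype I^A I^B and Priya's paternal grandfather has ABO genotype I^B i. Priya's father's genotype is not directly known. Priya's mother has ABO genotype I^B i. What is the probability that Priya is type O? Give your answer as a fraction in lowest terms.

1/8

Priya's father's ABO genotype from I^A I^B × I^B i: 1/4 I^A I^B, 1/4 I^A i, 1/4 I^B I^B, 1/4 I^B i.
Crossing each possibility with the mother I^B i and summing P(type O): 1/4·0 + 1/4·1/4 + 1/4·0 + 1/4·1/4 = 1/8.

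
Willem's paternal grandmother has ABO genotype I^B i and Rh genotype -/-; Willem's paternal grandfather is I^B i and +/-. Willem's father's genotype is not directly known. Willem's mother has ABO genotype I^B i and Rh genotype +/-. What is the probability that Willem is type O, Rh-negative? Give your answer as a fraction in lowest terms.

Willem's father's ABO genotype from I^B i × I^B i: 1/4 I^B I^B, 1/2 I^B i, 1/4 i i.
Crossing each possibility with the mother I^B i and summing P(type O): 1/4·0 + 1/2·1/4 + 1/4·1/2 = 1/4.
Similarly for Rh via the father's Rh distribution: P(Rh-) = 3/8.
Independent loci: 1/4 × 3/8 = 3/32.

3/32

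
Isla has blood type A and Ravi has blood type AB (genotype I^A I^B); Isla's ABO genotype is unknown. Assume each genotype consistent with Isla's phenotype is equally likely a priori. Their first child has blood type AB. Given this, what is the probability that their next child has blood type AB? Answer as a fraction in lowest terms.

Possible genotypes: Isla ∈ {I^A I^A, I^A i}; Ravi ∈ {I^A I^B}.
Weight each parental genotype pair by prior × P(type-AB child):
  I^A I^A × I^A I^B: posterior weight 2/3; P(next child type AB) = 1/2.
  I^A i × I^A I^B: posterior weight 1/3; P(next child type AB) = 1/4.
Weighted sum = 5/12.

5/12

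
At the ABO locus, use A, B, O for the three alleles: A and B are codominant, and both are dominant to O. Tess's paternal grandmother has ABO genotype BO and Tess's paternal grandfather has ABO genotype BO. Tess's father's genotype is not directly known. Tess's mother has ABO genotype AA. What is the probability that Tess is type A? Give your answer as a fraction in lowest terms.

1/2

Tess's father's ABO genotype from BO × BO: 1/4 BB, 1/2 BO, 1/4 OO.
Crossing each possibility with the mother AA and summing P(type A): 1/4·0 + 1/2·1/2 + 1/4·1 = 1/2.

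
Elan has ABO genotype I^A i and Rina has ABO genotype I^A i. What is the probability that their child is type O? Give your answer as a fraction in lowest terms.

1/4

ABO cross I^A i × I^A i → offspring phenotypes: 1/4 O, 3/4 A.
So P(type O) = 1/4.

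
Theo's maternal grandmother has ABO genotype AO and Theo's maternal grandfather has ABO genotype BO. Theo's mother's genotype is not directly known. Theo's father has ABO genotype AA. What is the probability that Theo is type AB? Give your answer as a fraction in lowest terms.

1/4

Theo's mother's ABO genotype from AO × BO: 1/4 AB, 1/4 AO, 1/4 BO, 1/4 OO.
Crossing each possibility with the father AA and summing P(type AB): 1/4·1/2 + 1/4·0 + 1/4·1/2 + 1/4·0 = 1/4.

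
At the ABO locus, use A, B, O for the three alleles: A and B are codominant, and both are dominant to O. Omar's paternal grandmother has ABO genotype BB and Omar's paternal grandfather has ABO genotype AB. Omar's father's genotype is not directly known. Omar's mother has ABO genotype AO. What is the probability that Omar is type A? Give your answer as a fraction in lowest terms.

1/4

Omar's father's ABO genotype from BB × AB: 1/2 AB, 1/2 BB.
Crossing each possibility with the mother AO and summing P(type A): 1/2·1/2 + 1/2·0 = 1/4.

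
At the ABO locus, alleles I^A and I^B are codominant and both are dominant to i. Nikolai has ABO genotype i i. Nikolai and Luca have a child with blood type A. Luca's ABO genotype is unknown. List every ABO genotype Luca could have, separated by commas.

For each candidate genotype of Luca, check whether crossing it with i i can produce every observed child phenotype.
  I^A I^A → possible child types {A} ✓
  I^A I^B → possible child types {A, B} ✓
  I^A i → possible child types {O, A} ✓
  I^B I^B → possible child types {B} ✗
  I^B i → possible child types {O, B} ✗
  i i → possible child types {O} ✗

I^A I^A, I^A I^B, I^A i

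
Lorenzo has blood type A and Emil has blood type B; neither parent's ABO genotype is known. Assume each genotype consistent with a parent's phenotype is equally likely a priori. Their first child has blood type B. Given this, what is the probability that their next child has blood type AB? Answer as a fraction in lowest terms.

Possible genotypes: Lorenzo ∈ {I^A I^A, I^A i}; Emil ∈ {I^B I^B, I^B i}.
Weight each parental genotype pair by prior × P(type-B child):
  I^A i × I^B I^B: posterior weight 2/3; P(next child type AB) = 1/2.
  I^A i × I^B i: posterior weight 1/3; P(next child type AB) = 1/4.
Weighted sum = 5/12.

5/12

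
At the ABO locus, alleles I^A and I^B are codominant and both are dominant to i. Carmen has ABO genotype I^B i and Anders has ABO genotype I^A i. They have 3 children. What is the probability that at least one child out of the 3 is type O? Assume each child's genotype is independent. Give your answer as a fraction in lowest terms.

37/64

ABO cross I^B i × I^A i → 1/4 O, 1/4 A, 1/4 B, 1/4 AB.
So P(type O) = 1/4 per child.
P(none) = (3/4)^3 = 27/64; P(at least one) = 1 − 27/64 = 37/64.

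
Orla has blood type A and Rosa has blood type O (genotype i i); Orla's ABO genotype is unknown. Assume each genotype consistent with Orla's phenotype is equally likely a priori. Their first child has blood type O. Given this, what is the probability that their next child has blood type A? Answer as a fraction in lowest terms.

1/2

Possible genotypes: Orla ∈ {I^A I^A, I^A i}; Rosa ∈ {i i}.
Weight each parental genotype pair by prior × P(type-O child):
  I^A i × i i: posterior weight 1; P(next child type A) = 1/2.
Weighted sum = 1/2.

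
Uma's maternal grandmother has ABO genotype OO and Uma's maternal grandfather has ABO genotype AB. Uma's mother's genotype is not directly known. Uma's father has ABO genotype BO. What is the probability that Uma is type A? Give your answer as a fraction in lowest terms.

Uma's mother's ABO genotype from OO × AB: 1/2 AO, 1/2 BO.
Crossing each possibility with the father BO and summing P(type A): 1/2·1/4 + 1/2·0 = 1/8.

1/8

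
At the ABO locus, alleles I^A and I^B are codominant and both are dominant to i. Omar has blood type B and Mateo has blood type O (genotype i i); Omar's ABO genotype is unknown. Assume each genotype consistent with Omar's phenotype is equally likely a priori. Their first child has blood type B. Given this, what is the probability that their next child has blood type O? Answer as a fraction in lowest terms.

Possible genotypes: Omar ∈ {I^B I^B, I^B i}; Mateo ∈ {i i}.
Weight each parental genotype pair by prior × P(type-B child):
  I^B I^B × i i: posterior weight 2/3; P(next child type O) = 0.
  I^B i × i i: posterior weight 1/3; P(next child type O) = 1/2.
Weighted sum = 1/6.

1/6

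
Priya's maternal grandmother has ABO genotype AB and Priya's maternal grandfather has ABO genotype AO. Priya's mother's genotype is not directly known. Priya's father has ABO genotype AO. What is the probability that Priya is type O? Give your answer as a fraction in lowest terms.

Priya's mother's ABO genotype from AB × AO: 1/4 AA, 1/4 AB, 1/4 AO, 1/4 BO.
Crossing each possibility with the father AO and summing P(type O): 1/4·0 + 1/4·0 + 1/4·1/4 + 1/4·1/4 = 1/8.

1/8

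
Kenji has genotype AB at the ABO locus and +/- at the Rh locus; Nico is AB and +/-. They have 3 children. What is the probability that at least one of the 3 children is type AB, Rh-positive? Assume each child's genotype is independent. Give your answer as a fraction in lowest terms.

ABO cross AB × AB → 1/4 A, 1/4 B, 1/2 AB.
Rh cross +/- × +/- → 3/4 Rh+, 1/4 Rh-; so P(type AB, Rh-positive) = 1/2 × 3/4 = 3/8 per child.
P(none) = (5/8)^3 = 125/512; P(at least one) = 1 − 125/512 = 387/512.

387/512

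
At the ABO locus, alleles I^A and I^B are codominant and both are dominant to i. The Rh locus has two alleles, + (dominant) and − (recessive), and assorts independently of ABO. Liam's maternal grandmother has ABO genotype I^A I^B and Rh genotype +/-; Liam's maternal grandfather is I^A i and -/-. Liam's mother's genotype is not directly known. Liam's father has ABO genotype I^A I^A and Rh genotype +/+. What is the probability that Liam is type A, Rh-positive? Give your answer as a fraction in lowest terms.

3/4

Liam's mother's ABO genotype from I^A I^B × I^A i: 1/4 I^A I^A, 1/4 I^A I^B, 1/4 I^A i, 1/4 I^B i.
Crossing each possibility with the father I^A I^A and summing P(type A): 1/4·1 + 1/4·1/2 + 1/4·1 + 1/4·1/2 = 3/4.
Similarly for Rh via the mother's Rh distribution: P(Rh+) = 1.
Independent loci: 3/4 × 1 = 3/4.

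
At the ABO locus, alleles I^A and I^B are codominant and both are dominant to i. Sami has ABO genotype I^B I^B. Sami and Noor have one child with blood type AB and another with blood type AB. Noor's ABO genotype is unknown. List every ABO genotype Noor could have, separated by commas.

For each candidate genotype of Noor, check whether crossing it with I^B I^B can produce every observed child phenotype.
  I^A I^A → possible child types {AB} ✓
  I^A I^B → possible child types {B, AB} ✓
  I^A i → possible child types {B, AB} ✓
  I^B I^B → possible child types {B} ✗
  I^B i → possible child types {B} ✗
  i i → possible child types {B} ✗

I^A I^A, I^A I^B, I^A i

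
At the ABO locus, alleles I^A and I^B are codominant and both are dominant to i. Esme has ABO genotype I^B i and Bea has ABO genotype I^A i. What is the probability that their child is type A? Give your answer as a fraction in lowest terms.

1/4

ABO cross I^B i × I^A i → offspring phenotypes: 1/4 O, 1/4 A, 1/4 B, 1/4 AB.
So P(type A) = 1/4.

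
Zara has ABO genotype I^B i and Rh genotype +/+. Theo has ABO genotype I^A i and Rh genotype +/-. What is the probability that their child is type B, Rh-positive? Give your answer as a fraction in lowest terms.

1/4

ABO cross I^B i × I^A i → offspring phenotypes: 1/4 O, 1/4 A, 1/4 B, 1/4 AB.
Rh cross +/+ × +/- → 1 Rh+.
Independent loci: P(type B, Rh-positive) = 1/4 × 1 = 1/4.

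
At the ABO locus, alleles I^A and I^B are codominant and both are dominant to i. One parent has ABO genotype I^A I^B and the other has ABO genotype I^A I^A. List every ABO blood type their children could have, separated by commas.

A, AB

Gametes from I^A I^B × I^A I^A give offspring ABO genotypes I^A I^A, I^A I^B, i.e. phenotypes A, AB.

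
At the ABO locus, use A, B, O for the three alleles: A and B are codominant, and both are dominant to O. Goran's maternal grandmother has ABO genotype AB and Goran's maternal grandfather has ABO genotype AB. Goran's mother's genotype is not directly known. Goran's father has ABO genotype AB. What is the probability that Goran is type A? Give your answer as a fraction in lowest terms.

Goran's mother's ABO genotype from AB × AB: 1/4 AA, 1/2 AB, 1/4 BB.
Crossing each possibility with the father AB and summing P(type A): 1/4·1/2 + 1/2·1/4 + 1/4·0 = 1/4.

1/4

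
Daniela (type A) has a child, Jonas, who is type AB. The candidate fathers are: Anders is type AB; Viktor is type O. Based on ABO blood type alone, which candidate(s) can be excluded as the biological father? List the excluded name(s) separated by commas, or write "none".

Viktor

A candidate is excluded only if no genotype consistent with his phenotype could produce a type AB child with a type A mother.
Viktor (type O): no genotype consistent with that phenotype can produce a type-AB child with a type-A mother.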